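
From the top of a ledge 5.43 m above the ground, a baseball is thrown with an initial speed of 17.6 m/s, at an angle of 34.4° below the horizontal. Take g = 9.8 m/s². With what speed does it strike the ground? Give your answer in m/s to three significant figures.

20.4 m/s

Horizontal component vₓ = 17.60 cos 34.4° = 14.52 m/s; vertical v_y0 = −9.943 m/s (downward).
With up positive and y = 0 at the ground: y(t) = 5.43 + (−9.943) t − 4.900 t². Setting y = 0 and taking the positive root: t = [−9.943 + √(9.943² + 2·9.80·5.43)] / 9.80 = (−9.943 + 14.33) / 9.80 = 0.4474 s.
Vertical velocity at impact: v_y = v_y0 − g t = −9.943 − 9.80 × 0.4474 = −14.33 m/s.
Speed: |v| = √(vₓ² + v_y²) = √(14.52² + 14.33²) = 20.40 m/s.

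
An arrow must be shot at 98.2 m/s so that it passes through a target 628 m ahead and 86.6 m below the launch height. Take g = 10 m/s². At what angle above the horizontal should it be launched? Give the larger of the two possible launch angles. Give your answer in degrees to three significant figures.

Trajectory: y = x tanθ − g x² (1 + tan²θ)/(2v₀²). With x = 628, y = −86.6, v₀ = 98.2, g = 10.0:
204.5 tan²θ − 628 tanθ + (117.9) = 0.
tanθ = [628 ± √(628² − 4 × 204.5 × (117.9))] / (2 × 204.5) = (628 ± 545.9) / 409.0, giving tanθ = 0.2009 or 2.870.
θ = 11.36° or 70.79°; the larger is 70.79°.

70.8°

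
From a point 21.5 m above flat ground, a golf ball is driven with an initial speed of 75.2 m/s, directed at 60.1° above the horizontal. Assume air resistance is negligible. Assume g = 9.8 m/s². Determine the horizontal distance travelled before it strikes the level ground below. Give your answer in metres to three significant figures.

511 m

vₓ = 75.20 cos 60.1° = 37.49 m/s; v_y0 = 75.20 sin 60.1° = 65.19 m/s.
With up positive and y = 0 at the ground: y(t) = 21.5 + (65.19) t − 4.900 t². Setting y = 0 and taking the positive root: t = [65.19 + √(65.19² + 2·9.80·21.5)] / 9.80 = (65.19 + 68.35) / 9.80 = 13.63 s.
Horizontal distance: R = vₓ t = 37.49 × 13.63 = 510.8 m.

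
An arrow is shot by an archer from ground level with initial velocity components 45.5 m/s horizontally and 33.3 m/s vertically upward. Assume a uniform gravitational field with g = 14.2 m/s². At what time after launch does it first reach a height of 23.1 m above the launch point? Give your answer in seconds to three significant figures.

0.846 s

Set y = v_y0 t − ½ g t² = 23.1: 7.100 t² − 33.30 t + 23.1 = 0.
t = [33.30 ± √(33.30² − 2·14.2·23.1)] / 14.2 = (33.30 ± 21.28) / 14.2, so t = 0.8465 s or t = 3.844 s.
The first (ascending) time is 0.8465 s.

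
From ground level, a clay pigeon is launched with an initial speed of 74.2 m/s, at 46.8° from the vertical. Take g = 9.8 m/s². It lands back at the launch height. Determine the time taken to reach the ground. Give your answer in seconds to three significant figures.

10.4 s

Resolve: vₓ = 74.20 sin 46.8° = 54.09 m/s and v_y0 = 74.20 cos 46.8° = 50.79 m/s.
It returns to y = 0 when t = 2 v_y0 / g = 2(50.79)/9.80 = 10.37 s.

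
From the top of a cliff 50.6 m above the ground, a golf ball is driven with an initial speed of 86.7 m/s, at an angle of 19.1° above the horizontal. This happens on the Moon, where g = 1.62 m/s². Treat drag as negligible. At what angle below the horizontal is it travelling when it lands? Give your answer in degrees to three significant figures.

Resolve: vₓ = 86.70 cos 19.1° = 81.93 m/s and v_y0 = 86.70 sin 19.1° = 28.37 m/s.
The projectile lands when y = 50.6 + (28.37) t − ½·1.62·t² = 0. Positive root: t = (28.37 + √(28.37² + 2·1.62·50.6)) / 1.62 = (28.37 + 31.13) / 1.62 = 36.73 s.
At impact: v_y = v_y0 − g t = −31.13 m/s; vₓ = 81.93 m/s.
Angle below horizontal: arctan(|v_y|/vₓ) = arctan(31.13/81.93) = 20.80°.

20.8°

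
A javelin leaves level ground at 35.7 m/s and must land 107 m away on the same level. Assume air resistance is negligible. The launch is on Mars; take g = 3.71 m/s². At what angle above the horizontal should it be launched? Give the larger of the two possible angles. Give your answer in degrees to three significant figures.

R = v₀² sin 2θ / g gives sin 2θ = gR/v₀² = 3.71·107/35.7² = 0.3115.
2θ = 18.15° or 180° − 18.15° = 161.9°, so θ = 9.074° or 80.93°.
The larger angle is 80.93°.

80.9°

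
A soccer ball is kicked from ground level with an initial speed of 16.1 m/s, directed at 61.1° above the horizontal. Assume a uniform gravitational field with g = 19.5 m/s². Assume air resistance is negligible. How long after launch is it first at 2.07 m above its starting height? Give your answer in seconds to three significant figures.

Components: vₓ = 16.10 cos 61.1° = 7.781 m/s, v_y0 = 16.10 sin 61.1° = 14.09 m/s.
Height y(t) = 14.09 t − 9.750 t² = 2.07 gives 9.750 t² − 14.09 t + 2.07 = 0.
Quadratic formula: t = (14.09 ± √117.94) / 19.5 = (14.09 ± 10.86) / 19.5 → t = 0.1659 s or 1.280 s.
The first (ascending) time is 0.1659 s.

0.166 s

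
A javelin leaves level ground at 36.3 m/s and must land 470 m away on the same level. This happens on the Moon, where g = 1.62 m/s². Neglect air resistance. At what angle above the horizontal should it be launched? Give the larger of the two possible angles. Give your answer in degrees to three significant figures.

From R = (v₀²/g) sin 2θ: sin 2θ = 1.62 × 470 / 1317.7 = 0.5778.
2θ = 35.30° or 180° − 35.30° = 144.7°, so θ = 17.65° or 72.35°.
The larger angle is 72.35°.

72.4°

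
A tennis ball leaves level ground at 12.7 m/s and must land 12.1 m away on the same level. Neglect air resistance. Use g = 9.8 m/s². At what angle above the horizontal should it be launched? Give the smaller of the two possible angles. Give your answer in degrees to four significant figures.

23.66°

R = v₀² sin 2θ / g gives sin 2θ = gR/v₀² = 9.80·12.1/12.7² = 0.7352.
2θ = 47.32° or 180° − 47.32° = 132.7°, so θ = 23.66° or 66.34°.
The smaller angle is 23.66°.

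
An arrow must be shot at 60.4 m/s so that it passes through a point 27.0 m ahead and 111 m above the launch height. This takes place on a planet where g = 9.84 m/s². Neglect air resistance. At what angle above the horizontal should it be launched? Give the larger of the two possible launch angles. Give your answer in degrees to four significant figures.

87.44°

Trajectory: y = x tanθ − g x² (1 + tan²θ)/(2v₀²). With x = 27.0, y = 111, v₀ = 60.4, g = 9.84:
0.9831 tan²θ − 27.0 tanθ + (112.0) = 0.
tanθ = [27.0 ± √(27.0² − 4 × 0.9831 × (112.0))] / (2 × 0.9831) = (27.0 ± 16.99) / 1.966, giving tanθ = 5.091 or 22.37.
θ = 78.89° or 87.44°; the larger is 87.44°.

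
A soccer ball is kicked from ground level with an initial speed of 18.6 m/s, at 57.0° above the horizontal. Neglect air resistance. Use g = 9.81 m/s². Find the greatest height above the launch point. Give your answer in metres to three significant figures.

12.4 m

Resolve: vₓ = 18.60 cos 57.0° = 10.13 m/s and v_y0 = 18.60 sin 57.0° = 15.60 m/s.
Peak height H = v_y0² / (2g) = 243.34 / 19.62 = 12.40 m.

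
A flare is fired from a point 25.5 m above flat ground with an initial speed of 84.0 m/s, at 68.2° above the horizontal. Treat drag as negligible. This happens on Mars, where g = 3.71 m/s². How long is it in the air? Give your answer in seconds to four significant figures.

Resolve: vₓ = 84.00 cos 68.2° = 31.19 m/s and v_y0 = 84.00 sin 68.2° = 77.99 m/s.
With up positive and y = 0 at the ground: y(t) = 25.5 + (77.99) t − 1.855 t². Setting y = 0 and taking the positive root: t = [77.99 + √(77.99² + 2·3.71·25.5)] / 3.71 = (77.99 + 79.20) / 3.71 = 42.37 s.

42.37 s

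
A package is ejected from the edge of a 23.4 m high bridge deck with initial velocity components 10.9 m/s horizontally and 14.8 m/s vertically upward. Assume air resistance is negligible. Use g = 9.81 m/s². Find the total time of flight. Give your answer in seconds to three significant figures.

4.16 s

The projectile lands when y = 23.4 + (14.80) t − ½·9.81·t² = 0. Positive root: t = (14.80 + √(14.80² + 2·9.81·23.4)) / 9.81 = (14.80 + 26.04) / 9.81 = 4.163 s.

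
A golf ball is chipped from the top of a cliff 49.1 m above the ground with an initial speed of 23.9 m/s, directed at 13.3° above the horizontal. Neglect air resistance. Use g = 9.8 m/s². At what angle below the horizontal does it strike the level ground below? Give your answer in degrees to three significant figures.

Resolve: vₓ = 23.90 cos 13.3° = 23.26 m/s and v_y0 = 23.90 sin 13.3° = 5.498 m/s.
Vertical motion (up positive, ground at y = 0): 4.900 t² − (5.498) t − 49.1 = 0, so t = (5.498 + √(5.498² + 2·9.80·49.1)) / 9.80 = (5.498 + 31.51) / 9.80 = 3.776 s.
At impact: v_y = v_y0 − g t = −31.51 m/s; vₓ = 23.26 m/s.
Angle below horizontal: arctan(|v_y|/vₓ) = arctan(31.51/23.26) = 53.56°.

53.6°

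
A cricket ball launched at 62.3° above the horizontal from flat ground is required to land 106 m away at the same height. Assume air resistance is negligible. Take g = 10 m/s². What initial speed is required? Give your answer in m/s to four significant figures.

35.89 m/s

On level ground R = v₀² sin 2θ / g ⇒ v₀ = √(gR / sin 2θ).
v₀ = √(10.0 × 106 / sin 124.6°) = √(1060 / 0.8231) = √1287.8 = 35.89 m/s.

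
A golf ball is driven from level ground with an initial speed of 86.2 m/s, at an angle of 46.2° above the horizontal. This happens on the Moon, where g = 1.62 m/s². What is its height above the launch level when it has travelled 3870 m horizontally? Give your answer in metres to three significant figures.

Resolve: vₓ = 86.20 cos 46.2° = 59.66 m/s and v_y0 = 86.20 sin 46.2° = 62.22 m/s.
Time to reach x = 3870 m: t = x/vₓ = 3870/59.66 = 64.86 s.
Height: y = v_y0 t − ½ g t² = 62.22 × 64.86 − 0.8100 × 64.86² = 4036 − 3408 = 627.6 m.

628 m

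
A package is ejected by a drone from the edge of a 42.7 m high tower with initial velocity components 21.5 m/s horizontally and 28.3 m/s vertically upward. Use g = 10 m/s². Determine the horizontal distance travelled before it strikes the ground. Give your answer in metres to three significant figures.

With up positive and y = 0 at the ground: y(t) = 42.7 + (28.30) t − 5.000 t². Setting y = 0 and taking the positive root: t = [28.30 + √(28.30² + 2·10.0·42.7)] / 10.0 = (28.30 + 40.68) / 10.0 = 6.898 s.
Horizontal distance: R = vₓ t = 21.50 × 6.898 = 148.3 m.

148 m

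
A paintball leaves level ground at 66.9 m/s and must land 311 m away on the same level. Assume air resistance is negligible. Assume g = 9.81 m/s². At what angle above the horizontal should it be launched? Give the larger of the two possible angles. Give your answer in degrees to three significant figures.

68.5°

From R = (v₀²/g) sin 2θ: sin 2θ = 9.81 × 311 / 4475.6 = 0.6817.
2θ = 42.97° or 180° − 42.97° = 137.0°, so θ = 21.49° or 68.51°.
The larger angle is 68.51°.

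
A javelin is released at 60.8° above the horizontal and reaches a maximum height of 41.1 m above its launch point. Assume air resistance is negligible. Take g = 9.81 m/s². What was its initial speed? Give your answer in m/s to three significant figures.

32.5 m/s

At the peak v_y = 0, so v_y0 = √(2gH) = √(2 × 9.81 × 41.1) = 28.40 m/s.
v_y0 = v₀ sin θ ⇒ v₀ = 28.40 / sin 60.8° = 32.53 m/s.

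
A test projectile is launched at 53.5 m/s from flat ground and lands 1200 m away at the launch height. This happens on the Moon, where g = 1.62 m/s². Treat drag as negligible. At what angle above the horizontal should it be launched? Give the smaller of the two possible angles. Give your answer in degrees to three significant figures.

Level-ground range R = v₀² sin(2θ)/g ⇒ sin(2θ) = gR/v₀² = 1.62 × 1200 / 53.5² = 0.6792.
2θ = 42.78° or 180° − 42.78° = 137.2°, so θ = 21.39° or 68.61°.
The smaller angle is 21.39°.

21.4°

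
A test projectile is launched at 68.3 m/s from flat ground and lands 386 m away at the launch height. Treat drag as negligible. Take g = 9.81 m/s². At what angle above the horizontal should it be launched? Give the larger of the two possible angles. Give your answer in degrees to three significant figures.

62.9°

Level-ground range R = v₀² sin(2θ)/g ⇒ sin(2θ) = gR/v₀² = 9.81 × 386 / 68.3² = 0.8117.
2θ = 54.27° or 180° − 54.27° = 125.7°, so θ = 27.13° or 62.87°.
The larger angle is 62.87°.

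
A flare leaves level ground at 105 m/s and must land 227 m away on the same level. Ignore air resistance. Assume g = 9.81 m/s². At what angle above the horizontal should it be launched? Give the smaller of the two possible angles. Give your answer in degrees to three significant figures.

5.83°

R = v₀² sin 2θ / g gives sin 2θ = gR/v₀² = 9.81·227/105² = 0.2020.
2θ = 11.65° or 180° − 11.65° = 168.3°, so θ = 5.826° or 84.17°.
The smaller angle is 5.826°.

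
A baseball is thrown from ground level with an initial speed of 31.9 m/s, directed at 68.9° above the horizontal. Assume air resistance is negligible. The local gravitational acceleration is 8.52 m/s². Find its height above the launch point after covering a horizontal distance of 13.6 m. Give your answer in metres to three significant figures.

29.3 m

Horizontal component vₓ = 31.90 cos 68.9° = 11.48 m/s; vertical v_y0 = 31.90 sin 68.9° = 29.76 m/s.
At x = 13.6 m, t = x/vₓ = 13.6/11.48 = 1.184 s.
Height: y = v_y0 t − ½ g t² = 29.76 × 1.184 − 4.260 × 1.184² = 35.25 − 5.975 = 29.27 m.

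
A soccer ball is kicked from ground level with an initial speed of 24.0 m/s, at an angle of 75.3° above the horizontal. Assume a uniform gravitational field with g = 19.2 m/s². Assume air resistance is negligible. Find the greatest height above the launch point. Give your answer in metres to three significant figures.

14.0 m

vₓ = 24.00 cos 75.3° = 6.090 m/s; v_y0 = 24.00 sin 75.3° = 23.21 m/s.
At the apex v_y = 0, so H = v_y0²/(2g) = 23.21²/38.40 = 14.03 m.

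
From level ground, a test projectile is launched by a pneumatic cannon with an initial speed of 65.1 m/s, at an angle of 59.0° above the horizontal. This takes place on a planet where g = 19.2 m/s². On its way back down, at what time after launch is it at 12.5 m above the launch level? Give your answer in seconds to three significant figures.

5.58 s

Resolve: vₓ = 65.10 cos 59.0° = 33.53 m/s and v_y0 = 65.10 sin 59.0° = 55.80 m/s.
Require v_y0 t − ½ g t² = 12.5, i.e. 9.600 t² − 55.80 t + 12.5 = 0.
Quadratic formula: t = (55.80 ± √2633.8) / 19.2 = (55.80 ± 51.32) / 19.2 → t = 0.2334 s or 5.579 s.
The descending-branch root is 5.579 s.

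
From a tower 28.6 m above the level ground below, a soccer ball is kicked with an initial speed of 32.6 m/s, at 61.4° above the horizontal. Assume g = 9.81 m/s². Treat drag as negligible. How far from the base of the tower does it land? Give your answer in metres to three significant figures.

vₓ = 32.60 cos 61.4° = 15.61 m/s; v_y0 = 32.60 sin 61.4° = 28.62 m/s.
The projectile lands when y = 28.6 + (28.62) t − ½·9.81·t² = 0. Positive root: t = (28.62 + √(28.62² + 2·9.81·28.6)) / 9.81 = (28.62 + 37.15) / 9.81 = 6.705 s.
Horizontal distance: R = vₓ t = 15.61 × 6.705 = 104.6 m.

105 m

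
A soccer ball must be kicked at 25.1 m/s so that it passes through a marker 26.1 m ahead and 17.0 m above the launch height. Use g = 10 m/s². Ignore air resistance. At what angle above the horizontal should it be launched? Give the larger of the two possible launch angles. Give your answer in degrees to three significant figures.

74.9°

Trajectory: y = x tanθ − g x² (1 + tan²θ)/(2v₀²). With x = 26.1, y = 17.0, v₀ = 25.1, g = 10.0:
5.406 tan²θ − 26.1 tanθ + (22.41) = 0.
tanθ = [26.1 ± √(26.1² − 4 × 5.406 × (22.41))] / (2 × 5.406) = (26.1 ± 14.02) / 10.81, giving tanθ = 1.117 or 3.711.
θ = 48.16° or 74.92°; the larger is 74.92°.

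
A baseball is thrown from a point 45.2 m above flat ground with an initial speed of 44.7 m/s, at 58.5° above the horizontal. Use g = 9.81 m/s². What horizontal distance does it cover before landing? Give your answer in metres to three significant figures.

Horizontal component vₓ = 44.70 cos 58.5° = 23.36 m/s; vertical v_y0 = 44.70 sin 58.5° = 38.11 m/s.
With up positive and y = 0 at the ground: y(t) = 45.2 + (38.11) t − 4.905 t². Setting y = 0 and taking the positive root: t = [38.11 + √(38.11² + 2·9.81·45.2)] / 9.81 = (38.11 + 48.37) / 9.81 = 8.816 s.
Horizontal distance: R = vₓ t = 23.36 × 8.816 = 205.9 m.

206 m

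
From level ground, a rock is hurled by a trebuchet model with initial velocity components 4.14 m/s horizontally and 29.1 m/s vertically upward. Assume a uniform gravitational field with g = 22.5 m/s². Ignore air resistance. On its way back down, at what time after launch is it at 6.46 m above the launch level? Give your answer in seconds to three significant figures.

2.34 s

Require v_y0 t − ½ g t² = 6.46, i.e. 11.25 t² − 29.10 t + 6.46 = 0.
Quadratic formula: t = (29.10 ± √556.11) / 22.5 = (29.10 ± 23.58) / 22.5 → t = 0.2452 s or 2.341 s.
The descending-branch root is 2.341 s.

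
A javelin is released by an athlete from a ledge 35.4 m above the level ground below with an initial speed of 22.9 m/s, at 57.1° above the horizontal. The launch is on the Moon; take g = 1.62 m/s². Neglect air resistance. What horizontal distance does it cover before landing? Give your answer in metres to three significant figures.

Horizontal component vₓ = 22.90 cos 57.1° = 12.44 m/s; vertical v_y0 = 22.90 sin 57.1° = 19.23 m/s.
The projectile lands when y = 35.4 + (19.23) t − ½·1.62·t² = 0. Positive root: t = (19.23 + √(19.23² + 2·1.62·35.4)) / 1.62 = (19.23 + 22.01) / 1.62 = 25.45 s.
Horizontal distance: R = vₓ t = 12.44 × 25.45 = 316.6 m.

317 m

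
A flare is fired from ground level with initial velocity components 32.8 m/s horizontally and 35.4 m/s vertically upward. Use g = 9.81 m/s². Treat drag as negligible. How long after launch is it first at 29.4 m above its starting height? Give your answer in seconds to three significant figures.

Set y = v_y0 t − ½ g t² = 29.4: 4.905 t² − 35.40 t + 29.4 = 0.
Quadratic formula: t = (35.40 ± √676.33) / 9.81 = (35.40 ± 26.01) / 9.81 → t = 0.9576 s or 6.260 s.
The first (ascending) time is 0.9576 s.

0.958 s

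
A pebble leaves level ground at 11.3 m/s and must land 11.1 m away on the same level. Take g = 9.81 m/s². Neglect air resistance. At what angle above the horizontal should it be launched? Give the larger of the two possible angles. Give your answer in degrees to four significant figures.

From R = (v₀²/g) sin 2θ: sin 2θ = 9.81 × 11.1 / 127.69 = 0.8528.
2θ = 58.51° or 180° − 58.51° = 121.5°, so θ = 29.26° or 60.74°.
The larger angle is 60.74°.

60.74°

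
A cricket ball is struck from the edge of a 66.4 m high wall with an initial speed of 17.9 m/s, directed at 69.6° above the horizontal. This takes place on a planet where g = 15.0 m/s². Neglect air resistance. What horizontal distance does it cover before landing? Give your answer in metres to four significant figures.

26.81 m

Resolve: vₓ = 17.90 cos 69.6° = 6.239 m/s and v_y0 = 17.90 sin 69.6° = 16.78 m/s.
Vertical motion (up positive, ground at y = 0): 7.500 t² − (16.78) t − 66.4 = 0, so t = (16.78 + √(16.78² + 2·15.0·66.4)) / 15.0 = (16.78 + 47.68) / 15.0 = 4.297 s.
Horizontal distance: R = vₓ t = 6.239 × 4.297 = 26.81 m.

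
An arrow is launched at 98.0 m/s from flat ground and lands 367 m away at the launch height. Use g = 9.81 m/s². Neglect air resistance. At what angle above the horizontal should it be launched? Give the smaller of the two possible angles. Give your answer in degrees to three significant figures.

11.0°

R = v₀² sin 2θ / g gives sin 2θ = gR/v₀² = 9.81·367/98.0² = 0.3749.
2θ = 22.02° or 180° − 22.02° = 158.0°, so θ = 11.01° or 78.99°.
The smaller angle is 11.01°.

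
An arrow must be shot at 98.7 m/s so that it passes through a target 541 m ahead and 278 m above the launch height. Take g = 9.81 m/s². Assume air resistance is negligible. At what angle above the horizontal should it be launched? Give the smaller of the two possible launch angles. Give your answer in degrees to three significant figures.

Trajectory: y = x tanθ − g x² (1 + tan²θ)/(2v₀²). With x = 541, y = 278, v₀ = 98.7, g = 9.81:
147.4 tan²θ − 541 tanθ + (425.4) = 0.
tanθ = [541 ± √(541² − 4 × 147.4 × (425.4))] / (2 × 147.4) = (541 ± 204.8) / 294.7, giving tanθ = 1.141 or 2.530.
θ = 48.76° or 68.44°; the smaller is 48.76°.

48.8°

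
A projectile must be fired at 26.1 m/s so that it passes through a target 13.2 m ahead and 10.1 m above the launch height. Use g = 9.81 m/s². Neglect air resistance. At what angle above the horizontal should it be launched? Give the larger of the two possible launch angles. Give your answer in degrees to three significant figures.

Trajectory: y = x tanθ − g x² (1 + tan²θ)/(2v₀²). With x = 13.2, y = 10.1, v₀ = 26.1, g = 9.81:
1.255 tan²θ − 13.2 tanθ + (11.35) = 0.
tanθ = [13.2 ± √(13.2² − 4 × 1.255 × (11.35))] / (2 × 1.255) = (13.2 ± 10.83) / 2.509, giving tanθ = 0.9451 or 9.576.
θ = 43.38° or 84.04°; the larger is 84.04°.

84.0°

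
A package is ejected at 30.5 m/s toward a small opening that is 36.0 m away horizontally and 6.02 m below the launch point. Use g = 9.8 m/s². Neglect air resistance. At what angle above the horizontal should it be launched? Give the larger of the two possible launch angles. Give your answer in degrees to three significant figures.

79.2°

Trajectory: y = x tanθ − g x² (1 + tan²θ)/(2v₀²). With x = 36.0, y = −6.02, v₀ = 30.5, g = 9.80:
6.827 tan²θ − 36.0 tanθ + (0.8066) = 0.
tanθ = [36.0 ± √(36.0² − 4 × 6.827 × (0.8066))] / (2 × 6.827) = (36.0 ± 35.69) / 13.65, giving tanθ = 0.02250 or 5.251.
θ = 1.289° or 79.22°; the larger is 79.22°.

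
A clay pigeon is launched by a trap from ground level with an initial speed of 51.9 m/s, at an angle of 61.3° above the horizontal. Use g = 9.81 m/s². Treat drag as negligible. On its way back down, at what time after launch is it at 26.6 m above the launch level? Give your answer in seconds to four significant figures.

8.655 s

Horizontal component vₓ = 51.90 cos 61.3° = 24.92 m/s; vertical v_y0 = 51.90 sin 61.3° = 45.52 m/s.
Set y = v_y0 t − ½ g t² = 26.6: 4.905 t² − 45.52 t + 26.6 = 0.
t = [45.52 ± √(45.52² − 2·9.81·26.6)] / 9.81 = (45.52 ± 39.38) / 9.81, so t = 0.6266 s or t = 8.655 s.
The descending-branch root is 8.655 s.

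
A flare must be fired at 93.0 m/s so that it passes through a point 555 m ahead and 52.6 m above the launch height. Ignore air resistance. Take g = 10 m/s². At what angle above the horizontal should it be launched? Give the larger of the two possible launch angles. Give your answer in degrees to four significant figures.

69.13°

Trajectory: y = x tanθ − g x² (1 + tan²θ)/(2v₀²). With x = 555, y = 52.6, v₀ = 93.0, g = 10.0:
178.1 tan²θ − 555 tanθ + (230.7) = 0.
tanθ = [555 ± √(555² − 4 × 178.1 × (230.7))] / (2 × 178.1) = (555 ± 379.1) / 356.1, giving tanθ = 0.4939 or 2.623.
θ = 26.28° or 69.13°; the larger is 69.13°.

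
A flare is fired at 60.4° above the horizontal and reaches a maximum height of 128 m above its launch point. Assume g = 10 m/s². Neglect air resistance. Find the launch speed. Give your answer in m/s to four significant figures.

58.19 m/s

At the peak v_y = 0, so v_y0 = √(2gH) = √(2 × 10.0 × 128) = 50.60 m/s.
v_y0 = v₀ sin θ ⇒ v₀ = 50.60 / sin 60.4° = 58.19 m/s.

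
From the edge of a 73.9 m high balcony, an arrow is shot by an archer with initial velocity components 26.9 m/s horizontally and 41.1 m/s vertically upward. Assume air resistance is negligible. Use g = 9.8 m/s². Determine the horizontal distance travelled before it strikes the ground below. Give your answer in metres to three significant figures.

Vertical motion (up positive, ground at y = 0): 4.900 t² − (41.10) t − 73.9 = 0, so t = (41.10 + √(41.10² + 2·9.80·73.9)) / 9.80 = (41.10 + 56.01) / 9.80 = 9.910 s.
Horizontal distance: R = vₓ t = 26.90 × 9.910 = 266.6 m.

267 m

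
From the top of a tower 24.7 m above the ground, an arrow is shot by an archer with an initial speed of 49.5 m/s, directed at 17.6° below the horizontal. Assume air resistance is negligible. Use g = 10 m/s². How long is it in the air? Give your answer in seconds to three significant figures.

vₓ = 49.50 cos 17.6° = 47.18 m/s; v_y0 = −14.97 m/s (downward).
With up positive and y = 0 at the ground: y(t) = 24.7 + (−14.97) t − 5.000 t². Setting y = 0 and taking the positive root: t = [−14.97 + √(14.97² + 2·10.0·24.7)] / 10.0 = (−14.97 + 26.80) / 10.0 = 1.183 s.

1.18 s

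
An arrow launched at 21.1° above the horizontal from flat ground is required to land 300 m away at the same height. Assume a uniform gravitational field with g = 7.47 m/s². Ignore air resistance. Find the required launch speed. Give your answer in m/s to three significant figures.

Level-ground range: R = v₀² sin(2θ)/g, so v₀ = √(gR / sin 2θ).
v₀ = √(7.47 × 300 / sin 42.20°) = √(2241 / 0.6717) = √3336.2 = 57.76 m/s.

57.8 m/s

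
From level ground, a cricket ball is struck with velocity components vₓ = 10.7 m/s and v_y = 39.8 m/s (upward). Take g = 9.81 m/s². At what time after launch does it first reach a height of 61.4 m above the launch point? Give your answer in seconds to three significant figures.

Set y = v_y0 t − ½ g t² = 61.4: 4.905 t² − 39.80 t + 61.4 = 0.
Quadratic formula: t = (39.80 ± √379.37) / 9.81 = (39.80 ± 19.48) / 9.81 → t = 2.072 s or 6.043 s.
The first (ascending) time is 2.072 s.

2.07 s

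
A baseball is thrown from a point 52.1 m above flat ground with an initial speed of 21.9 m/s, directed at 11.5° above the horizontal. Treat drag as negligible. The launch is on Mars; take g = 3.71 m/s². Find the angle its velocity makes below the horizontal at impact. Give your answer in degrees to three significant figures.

43.2°

Horizontal component vₓ = 21.90 cos 11.5° = 21.46 m/s; vertical v_y0 = 21.90 sin 11.5° = 4.366 m/s.
The projectile lands when y = 52.1 + (4.366) t − ½·3.71·t² = 0. Positive root: t = (4.366 + √(4.366² + 2·3.71·52.1)) / 3.71 = (4.366 + 20.14) / 3.71 = 6.606 s.
At impact: v_y = v_y0 − g t = −20.14 m/s; vₓ = 21.46 m/s.
Angle below horizontal: arctan(|v_y|/vₓ) = arctan(20.14/21.46) = 43.18°.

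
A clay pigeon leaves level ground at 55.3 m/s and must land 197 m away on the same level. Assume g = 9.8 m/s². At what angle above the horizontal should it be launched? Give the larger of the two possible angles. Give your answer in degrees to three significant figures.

70.4°

R = v₀² sin 2θ / g gives sin 2θ = gR/v₀² = 9.80·197/55.3² = 0.6313.
2θ = 39.15° or 180° − 39.15° = 140.9°, so θ = 19.57° or 70.43°.
The larger angle is 70.43°.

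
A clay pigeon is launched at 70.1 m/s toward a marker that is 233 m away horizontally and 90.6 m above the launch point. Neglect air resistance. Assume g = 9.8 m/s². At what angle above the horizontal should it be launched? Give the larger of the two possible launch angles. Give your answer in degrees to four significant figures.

Trajectory: y = x tanθ − g x² (1 + tan²θ)/(2v₀²). With x = 233, y = 90.6, v₀ = 70.1, g = 9.80:
54.13 tan²θ − 233 tanθ + (144.7) = 0.
tanθ = [233 ± √(233² − 4 × 54.13 × (144.7))] / (2 × 54.13) = (233 ± 151.5) / 108.3, giving tanθ = 0.7529 or 3.551.
θ = 36.97° or 74.27°; the larger is 74.27°.

74.27°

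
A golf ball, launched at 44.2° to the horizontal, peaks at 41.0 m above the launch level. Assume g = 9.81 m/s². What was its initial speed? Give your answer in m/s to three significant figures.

At the peak v_y = 0, so v_y0 = √(2gH) = √(2 × 9.81 × 41.0) = 28.36 m/s.
v_y0 = v₀ sin θ ⇒ v₀ = 28.36 / sin 44.2° = 40.68 m/s.

40.7 m/s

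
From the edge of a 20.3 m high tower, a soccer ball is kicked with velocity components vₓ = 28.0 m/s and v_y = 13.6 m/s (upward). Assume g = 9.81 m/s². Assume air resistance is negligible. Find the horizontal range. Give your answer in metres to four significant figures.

107.7 m

The projectile lands when y = 20.3 + (13.60) t − ½·9.81·t² = 0. Positive root: t = (13.60 + √(13.60² + 2·9.81·20.3)) / 9.81 = (13.60 + 24.15) / 9.81 = 3.848 s.
Horizontal distance: R = vₓ t = 28.00 × 3.848 = 107.7 m.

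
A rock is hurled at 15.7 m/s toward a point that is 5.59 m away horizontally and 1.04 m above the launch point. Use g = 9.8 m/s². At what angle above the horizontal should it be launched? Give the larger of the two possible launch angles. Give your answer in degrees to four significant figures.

83.44°

Trajectory: y = x tanθ − g x² (1 + tan²θ)/(2v₀²). With x = 5.59, y = 1.04, v₀ = 15.7, g = 9.80:
0.6212 tan²θ − 5.59 tanθ + (1.661) = 0.
tanθ = [5.59 ± √(5.59² − 4 × 0.6212 × (1.661))] / (2 × 0.6212) = (5.59 ± 5.208) / 1.242, giving tanθ = 0.3077 or 8.691.
θ = 17.10° or 83.44°; the larger is 83.44°.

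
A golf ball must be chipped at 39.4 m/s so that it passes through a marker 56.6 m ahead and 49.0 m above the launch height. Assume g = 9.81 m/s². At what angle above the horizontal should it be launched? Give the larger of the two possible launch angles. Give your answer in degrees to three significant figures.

76.6°

Trajectory: y = x tanθ − g x² (1 + tan²θ)/(2v₀²). With x = 56.6, y = 49.0, v₀ = 39.4, g = 9.81:
10.12 tan²θ − 56.6 tanθ + (59.12) = 0.
tanθ = [56.6 ± √(56.6² − 4 × 10.12 × (59.12))] / (2 × 10.12) = (56.6 ± 28.46) / 20.24, giving tanθ = 1.390 or 4.201.
θ = 54.27° or 76.61°; the larger is 76.61°.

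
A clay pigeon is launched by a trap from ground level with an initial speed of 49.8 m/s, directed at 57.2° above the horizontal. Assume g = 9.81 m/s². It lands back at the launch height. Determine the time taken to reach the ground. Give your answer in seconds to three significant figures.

8.53 s

Components: vₓ = 49.80 cos 57.2° = 26.98 m/s, v_y0 = 49.80 sin 57.2° = 41.86 m/s.
Time of flight on level ground: T = 2 v_y0 / g = 2 × 41.86 / 9.81 = 8.534 s.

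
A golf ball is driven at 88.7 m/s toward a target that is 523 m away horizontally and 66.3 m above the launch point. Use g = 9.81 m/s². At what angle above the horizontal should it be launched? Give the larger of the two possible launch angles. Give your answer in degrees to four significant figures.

68.31°

Trajectory: y = x tanθ − g x² (1 + tan²θ)/(2v₀²). With x = 523, y = 66.3, v₀ = 88.7, g = 9.81:
170.5 tan²θ − 523 tanθ + (236.8) = 0.
tanθ = [523 ± √(523² − 4 × 170.5 × (236.8))] / (2 × 170.5) = (523 ± 334.6) / 341.1, giving tanθ = 0.5523 or 2.515.
θ = 28.91° or 68.31°; the larger is 68.31°.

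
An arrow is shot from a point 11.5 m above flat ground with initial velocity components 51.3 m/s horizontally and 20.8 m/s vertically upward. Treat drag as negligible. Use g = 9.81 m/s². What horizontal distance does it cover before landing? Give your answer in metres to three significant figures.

The projectile lands when y = 11.5 + (20.80) t − ½·9.81·t² = 0. Positive root: t = (20.80 + √(20.80² + 2·9.81·11.5)) / 9.81 = (20.80 + 25.66) / 9.81 = 4.736 s.
Horizontal distance: R = vₓ t = 51.30 × 4.736 = 242.9 m.

243 m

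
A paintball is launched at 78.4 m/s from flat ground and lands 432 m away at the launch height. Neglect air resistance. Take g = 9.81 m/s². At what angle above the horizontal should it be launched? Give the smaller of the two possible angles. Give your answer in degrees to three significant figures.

21.8°

From R = (v₀²/g) sin 2θ: sin 2θ = 9.81 × 432 / 6146.6 = 0.6895.
2θ = 43.59° or 180° − 43.59° = 136.4°, so θ = 21.79° or 68.21°.
The smaller angle is 21.79°.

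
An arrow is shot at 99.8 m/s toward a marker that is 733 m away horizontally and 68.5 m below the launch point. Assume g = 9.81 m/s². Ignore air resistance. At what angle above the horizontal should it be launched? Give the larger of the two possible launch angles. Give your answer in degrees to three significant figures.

Trajectory: y = x tanθ − g x² (1 + tan²θ)/(2v₀²). With x = 733, y = −68.5, v₀ = 99.8, g = 9.81:
264.6 tan²θ − 733 tanθ + (196.1) = 0.
tanθ = [733 ± √(733² − 4 × 264.6 × (196.1))] / (2 × 264.6) = (733 ± 574.2) / 529.2, giving tanθ = 0.3000 or 2.470.
θ = 16.70° or 67.96°; the larger is 67.96°.

68.0°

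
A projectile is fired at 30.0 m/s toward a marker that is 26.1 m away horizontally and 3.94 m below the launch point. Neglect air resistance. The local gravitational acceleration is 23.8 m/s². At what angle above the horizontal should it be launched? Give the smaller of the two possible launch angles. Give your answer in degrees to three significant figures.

11.8°

Trajectory: y = x tanθ − g x² (1 + tan²θ)/(2v₀²). With x = 26.1, y = −3.94, v₀ = 30.0, g = 23.8:
9.007 tan²θ − 26.1 tanθ + (5.067) = 0.
tanθ = [26.1 ± √(26.1² − 4 × 9.007 × (5.067))] / (2 × 9.007) = (26.1 ± 22.33) / 18.01, giving tanθ = 0.2093 or 2.688.
θ = 11.82° or 69.60°; the smaller is 11.82°.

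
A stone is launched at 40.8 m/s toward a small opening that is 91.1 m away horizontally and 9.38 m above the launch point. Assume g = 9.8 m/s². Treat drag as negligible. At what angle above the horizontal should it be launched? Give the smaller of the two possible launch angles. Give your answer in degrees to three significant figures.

Trajectory: y = x tanθ − g x² (1 + tan²θ)/(2v₀²). With x = 91.1, y = 9.38, v₀ = 40.8, g = 9.80:
24.43 tan²θ − 91.1 tanθ + (33.81) = 0.
tanθ = [91.1 ± √(91.1² − 4 × 24.43 × (33.81))] / (2 × 24.43) = (91.1 ± 70.68) / 48.86, giving tanθ = 0.4180 or 3.311.
θ = 22.68° or 73.20°; the smaller is 22.68°.

22.7°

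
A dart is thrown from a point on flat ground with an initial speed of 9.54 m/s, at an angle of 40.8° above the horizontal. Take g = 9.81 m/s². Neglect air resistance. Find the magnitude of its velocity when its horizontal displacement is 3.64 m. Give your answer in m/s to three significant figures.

7.34 m/s

vₓ = 9.540 cos 40.8° = 7.222 m/s; v_y0 = 9.540 sin 40.8° = 6.234 m/s.
At x = 3.64 m, t = x/vₓ = 3.64/7.222 = 0.5040 s.
Vertical velocity there: v_y = v_y0 − g t = 6.234 − 9.81 × 0.5040 = 1.289 m/s.
Speed: √(vₓ² + v_y²) = √(7.222² + 1.289²) = 7.336 m/s.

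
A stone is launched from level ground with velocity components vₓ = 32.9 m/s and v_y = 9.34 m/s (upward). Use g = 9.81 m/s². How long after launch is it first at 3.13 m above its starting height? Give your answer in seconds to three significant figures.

0.434 s

Set y = v_y0 t − ½ g t² = 3.13: 4.905 t² − 9.340 t + 3.13 = 0.
Quadratic formula: t = (9.340 ± √25.825) / 9.81 = (9.340 ± 5.082) / 9.81 → t = 0.4341 s or 1.470 s.
The first (ascending) time is 0.4341 s.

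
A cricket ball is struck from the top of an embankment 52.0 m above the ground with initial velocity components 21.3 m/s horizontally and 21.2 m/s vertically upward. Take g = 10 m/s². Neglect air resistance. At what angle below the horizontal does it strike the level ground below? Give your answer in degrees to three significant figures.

61.1°

The projectile lands when y = 52.0 + (21.20) t − ½·10.0·t² = 0. Positive root: t = (21.20 + √(21.20² + 2·10.0·52.0)) / 10.0 = (21.20 + 38.59) / 10.0 = 5.979 s.
At impact: v_y = v_y0 − g t = −38.59 m/s; vₓ = 21.30 m/s.
Angle below horizontal: arctan(|v_y|/vₓ) = arctan(38.59/21.30) = 61.11°.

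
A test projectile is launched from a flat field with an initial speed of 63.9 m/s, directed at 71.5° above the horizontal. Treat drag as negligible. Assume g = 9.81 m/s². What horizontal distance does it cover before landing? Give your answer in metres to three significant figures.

Horizontal component vₓ = 63.90 cos 71.5° = 20.28 m/s; vertical v_y0 = 63.90 sin 71.5° = 60.60 m/s.
Time aloft: T = 2 v_y0 / g = 2 × 60.60 / 9.81 = 12.35 s.
Range: R = vₓ T = 20.28 × 12.35 = 250.5 m.

250 m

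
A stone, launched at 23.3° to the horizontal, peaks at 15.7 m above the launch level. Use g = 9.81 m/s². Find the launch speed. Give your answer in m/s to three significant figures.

44.4 m/s

At the peak v_y = 0, so v_y0 = √(2gH) = √(2 × 9.81 × 15.7) = 17.55 m/s.
v_y0 = v₀ sin θ ⇒ v₀ = 17.55 / sin 23.3° = 44.37 m/s.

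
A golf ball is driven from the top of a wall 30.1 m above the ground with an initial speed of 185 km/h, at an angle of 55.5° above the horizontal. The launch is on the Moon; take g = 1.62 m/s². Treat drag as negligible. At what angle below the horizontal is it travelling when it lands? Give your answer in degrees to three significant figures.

56.2°

Convert: 185 km/h = 185/3.6 = 51.39 m/s.
Resolve: vₓ = 51.39 cos 55.5° = 29.11 m/s and v_y0 = 51.39 sin 55.5° = 42.35 m/s.
Vertical motion (up positive, ground at y = 0): 0.8100 t² − (42.35) t − 30.1 = 0, so t = (42.35 + √(42.35² + 2·1.62·30.1)) / 1.62 = (42.35 + 43.49) / 1.62 = 52.99 s.
At impact: v_y = v_y0 − g t = −43.49 m/s; vₓ = 29.11 m/s.
Angle below horizontal: arctan(|v_y|/vₓ) = arctan(43.49/29.11) = 56.20°.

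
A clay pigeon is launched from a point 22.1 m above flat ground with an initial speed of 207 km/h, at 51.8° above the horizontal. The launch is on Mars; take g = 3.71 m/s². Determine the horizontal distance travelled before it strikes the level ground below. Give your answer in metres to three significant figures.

Convert: 207 km/h = 207/3.6 = 57.50 m/s.
Horizontal component vₓ = 57.50 cos 51.8° = 35.56 m/s; vertical v_y0 = 57.50 sin 51.8° = 45.19 m/s.
The projectile lands when y = 22.1 + (45.19) t − ½·3.71·t² = 0. Positive root: t = (45.19 + √(45.19² + 2·3.71·22.1)) / 3.71 = (45.19 + 46.97) / 3.71 = 24.84 s.
Horizontal distance: R = vₓ t = 35.56 × 24.84 = 883.2 m.

883 m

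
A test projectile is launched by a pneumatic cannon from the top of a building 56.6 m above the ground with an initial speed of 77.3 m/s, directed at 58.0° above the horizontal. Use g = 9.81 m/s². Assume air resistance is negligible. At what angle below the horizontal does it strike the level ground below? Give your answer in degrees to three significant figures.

60.9°

Resolve: vₓ = 77.30 cos 58.0° = 40.96 m/s and v_y0 = 77.30 sin 58.0° = 65.55 m/s.
The projectile lands when y = 56.6 + (65.55) t − ½·9.81·t² = 0. Positive root: t = (65.55 + √(65.55² + 2·9.81·56.6)) / 9.81 = (65.55 + 73.54) / 9.81 = 14.18 s.
At impact: v_y = v_y0 − g t = −73.54 m/s; vₓ = 40.96 m/s.
Angle below horizontal: arctan(|v_y|/vₓ) = arctan(73.54/40.96) = 60.88°.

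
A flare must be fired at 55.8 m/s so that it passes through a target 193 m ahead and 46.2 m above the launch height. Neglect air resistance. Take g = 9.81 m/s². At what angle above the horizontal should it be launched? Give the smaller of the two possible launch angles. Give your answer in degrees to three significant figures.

Trajectory: y = x tanθ − g x² (1 + tan²θ)/(2v₀²). With x = 193, y = 46.2, v₀ = 55.8, g = 9.81:
58.68 tan²θ − 193 tanθ + (104.9) = 0.
tanθ = [193 ± √(193² − 4 × 58.68 × (104.9))] / (2 × 58.68) = (193 ± 112.4) / 117.4, giving tanθ = 0.6869 or 2.602.
θ = 34.48° or 68.98°; the smaller is 34.48°.

34.5°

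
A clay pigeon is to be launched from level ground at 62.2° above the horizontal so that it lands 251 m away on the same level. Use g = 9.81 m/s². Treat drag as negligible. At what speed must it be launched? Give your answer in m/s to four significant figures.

54.63 m/s

On level ground R = v₀² sin 2θ / g ⇒ v₀ = √(gR / sin 2θ).
v₀ = √(9.81 × 251 / sin 124.4°) = √(2462 / 0.8251) = √2984.2 = 54.63 m/s.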